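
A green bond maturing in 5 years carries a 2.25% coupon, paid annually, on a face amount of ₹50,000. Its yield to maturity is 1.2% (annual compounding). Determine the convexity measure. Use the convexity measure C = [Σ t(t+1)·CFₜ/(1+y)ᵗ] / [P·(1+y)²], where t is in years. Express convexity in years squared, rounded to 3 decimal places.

With y = 0.012:
  t   CF        PV=CF/(1+0.012)^t    t·PV        t(t+1)·PV
  1     1,125.00     1,111.6601     1,111.6601       2,223.3202
  2     1,125.00     1,098.4783     2,196.9567       6,590.8700
  3     1,125.00     1,085.4529     3,256.3587      13,025.4348
  4     1,125.00     1,072.5819     4,290.3277      21,451.6384
  5    51,125.00    48,164.9106   240,824.5530   1,444,947.3179
  Σ                 52,533.0838   251,679.8561   1,488,238.5814
P = 52,533.0838.
Convexity = Σ t(t+1)·PV / [P·(1+y)²] = 1,488,238.5814 / (52,533.0838 × 1.024144) = 27.66169.

27.662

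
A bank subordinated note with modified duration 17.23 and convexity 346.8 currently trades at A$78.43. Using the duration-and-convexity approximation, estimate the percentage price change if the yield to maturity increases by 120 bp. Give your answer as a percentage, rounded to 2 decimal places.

-18.18%

Duration effect: -D_mod·Δy = -17.23 × (+0.012) = -0.206760
Convexity effect: ½·C·(Δy)² = 0.5 × 346.8 × (0.012)² = +0.0249696
ΔP/P ≈ -0.206760 + 0.0249696 = -0.1817904
= -18.17904%.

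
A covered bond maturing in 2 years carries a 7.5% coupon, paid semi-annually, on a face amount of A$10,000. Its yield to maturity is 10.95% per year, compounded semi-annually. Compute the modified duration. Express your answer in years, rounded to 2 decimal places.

1.79 years

Periodic yield y = 0.05475. First find Macaulay duration:
  t   CF        PV=CF/(1+0.05475)^t    t·PV
  1       375.00       355.5345       355.5345
  2       375.00       337.0794       674.1588
  3       375.00       319.5823       958.7468
  4    10,375.00     8,382.8167    33,531.2667
  Σ                  9,395.0128    35,519.7068
P = 9,395.0128; Macaulay duration = 35,519.7068 / 9,395.0128 = 3.78070 half-year periods = 1.89035 years.
Modified duration = D_Mac / (1 + y) = 1.89035 / 1.05475 = 1.79222 years.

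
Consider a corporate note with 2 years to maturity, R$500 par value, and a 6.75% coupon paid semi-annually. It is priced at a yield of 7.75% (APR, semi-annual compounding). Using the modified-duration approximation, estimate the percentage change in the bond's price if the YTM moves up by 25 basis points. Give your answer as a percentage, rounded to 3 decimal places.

Periodic yield y = 0.03875. Modified duration first:
  t   CF        PV=CF/(1+0.03875)^t    t·PV
  1       16.875        16.2455        16.2455
  2       16.875        15.6395        31.2789
  3       16.875        15.0560        45.1681
  4      516.875       443.9575     1,775.8299
  Σ                    490.8985     1,868.5224
P = 490.8985; D_Mac = 3.80633 half-year periods = 1.90317 yrs; D_mod = 1.90317/(1+0.03875) = 1.83217 yrs.
ΔP/P ≈ -D_mod · Δy = -1.83217 × (+0.0025) = -0.004580 = -0.4580%.

-0.458%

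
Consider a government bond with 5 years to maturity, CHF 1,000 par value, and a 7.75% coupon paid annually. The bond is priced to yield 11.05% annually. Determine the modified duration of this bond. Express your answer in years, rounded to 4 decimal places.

3.8546 years

Periodic yield y = 0.1105. First find Macaulay duration:
  t   CF        PV=CF/(1+0.1105)^t    t·PV
  1        77.50        69.7884        69.7884
  2        77.50        62.8441       125.6882
  3        77.50        56.5908       169.7725
  4        77.50        50.9598       203.8391
  5     1,077.50       638.0056     3,190.0278
  Σ                    878.1886     3,759.1160
P = 878.1886; Macaulay duration = 3,759.1160 / 878.1886 = 4.28053 years.
Modified duration = D_Mac / (1 + y) = 4.28053 / 1.1105 = 3.85460 years.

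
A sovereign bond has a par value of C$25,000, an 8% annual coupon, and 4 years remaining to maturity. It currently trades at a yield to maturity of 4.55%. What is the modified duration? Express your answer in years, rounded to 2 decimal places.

3.45 years

Periodic yield y = 0.0455. First find Macaulay duration:
  t   CF        PV=CF/(1+0.0455)^t    t·PV
  1     2,000.00     1,912.9603     1,912.9603
  2     2,000.00     1,829.7086     3,659.4171
  3     2,000.00     1,750.0799     5,250.2398
  4    27,000.00    22,597.8757    90,391.5028
  Σ                 28,090.6245   101,214.1200
P = 28,090.6245; Macaulay duration = 101,214.1200 / 28,090.6245 = 3.60313 years.
Modified duration = D_Mac / (1 + y) = 3.60313 / 1.0455 = 3.44632 years.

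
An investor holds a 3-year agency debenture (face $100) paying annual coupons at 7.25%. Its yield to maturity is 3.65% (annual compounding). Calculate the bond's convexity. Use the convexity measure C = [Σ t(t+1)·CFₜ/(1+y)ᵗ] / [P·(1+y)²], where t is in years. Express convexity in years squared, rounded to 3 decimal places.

With y = 0.0365:
  t   CF        PV=CF/(1+0.0365)^t    t·PV        t(t+1)·PV
  1         7.25         6.9947         6.9947          13.9894
  2         7.25         6.7484        13.4968          40.4903
  3       107.25        96.3140       288.9420       1,155.7679
  Σ                    110.0571       309.4334       1,210.2476
P = 110.0571.
Convexity = Σ t(t+1)·PV / [P·(1+y)²] = 1,210.2476 / (110.0571 × 1.074332) = 10.23570.

10.236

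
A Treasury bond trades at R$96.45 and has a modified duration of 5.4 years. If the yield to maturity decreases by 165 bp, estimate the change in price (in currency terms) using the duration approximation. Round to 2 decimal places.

+R$8.59

Duration approximation: ΔP/P ≈ -D_mod · Δy = -5.4 × (-0.0165) = +0.089100.
ΔP ≈ 96.45 × (+0.089100) = +8.593695.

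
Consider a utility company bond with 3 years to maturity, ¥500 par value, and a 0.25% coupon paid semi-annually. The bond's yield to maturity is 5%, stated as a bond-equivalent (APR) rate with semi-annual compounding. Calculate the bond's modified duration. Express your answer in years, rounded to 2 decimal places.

Periodic yield y = 0.025. First find Macaulay duration:
  t   CF        PV=CF/(1+0.025)^t    t·PV
  1        0.625         0.6098         0.6098
  2        0.625         0.5949         1.1898
  3        0.625         0.5804         1.7411
  4        0.625         0.5662         2.2649
  5        0.625         0.5524         2.7620
  6      500.625       431.6874     2,590.1242
  Σ                    434.5910     2,598.6918
P = 434.5910; Macaulay duration = 2,598.6918 / 434.5910 = 5.97963 half-year periods = 2.98981 years.
Modified duration = D_Mac / (1 + y) = 2.98981 / 1.025 = 2.91689 years.

2.92 years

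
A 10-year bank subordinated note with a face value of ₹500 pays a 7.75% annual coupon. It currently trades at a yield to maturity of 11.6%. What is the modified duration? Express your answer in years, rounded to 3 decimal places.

Periodic yield y = 0.116. First find Macaulay duration:
  t   CF        PV=CF/(1+0.116)^t    t·PV
  1        38.75        34.7222        34.7222
  2        38.75        31.1131        62.2262
  3        38.75        27.8791        83.6374
  4        38.75        24.9813        99.9252
  5        38.75        22.3847       111.9234
  6        38.75        20.0579       120.3477
  7        38.75        17.9731       125.8115
  8        38.75        16.1049       128.8392
  9        38.75        14.4309       129.8783
  10      538.75       179.7816     1,797.8164
  Σ                    389.4289     2,695.1274
P = 389.4289; Macaulay duration = 2,695.1274 / 389.4289 = 6.92072 years.
Modified duration = D_Mac / (1 + y) = 6.92072 / 1.116 = 6.20136 years.

6.201 years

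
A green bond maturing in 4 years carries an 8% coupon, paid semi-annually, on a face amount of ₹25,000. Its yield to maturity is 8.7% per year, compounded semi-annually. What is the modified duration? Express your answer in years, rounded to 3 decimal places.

3.348 years

Periodic yield y = 0.0435. First find Macaulay duration:
  t   CF        PV=CF/(1+0.0435)^t    t·PV
  1     1,000.00       958.3134       958.3134
  2     1,000.00       918.3645     1,836.7290
  3     1,000.00       880.0810     2,640.2430
  4     1,000.00       843.3934     3,373.5735
  5     1,000.00       808.2351     4,041.1757
  6     1,000.00       774.5425     4,647.2553
  7     1,000.00       742.2545     5,195.7813
  8    26,000.00    18,494.1221   147,952.9769
  Σ                 24,419.3065   170,646.0481
P = 24,419.3065; Macaulay duration = 170,646.0481 / 24,419.3065 = 6.98816 half-year periods = 3.49408 years.
Modified duration = D_Mac / (1 + y) = 3.49408 / 1.0435 = 3.34842 years.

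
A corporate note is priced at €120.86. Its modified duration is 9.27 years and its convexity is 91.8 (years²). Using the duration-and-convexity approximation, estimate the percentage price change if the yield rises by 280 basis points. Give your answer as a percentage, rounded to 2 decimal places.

Duration effect: -D_mod·Δy = -9.27 × (+0.028) = -0.259560
Convexity effect: ½·C·(Δy)² = 0.5 × 91.8 × (0.028)² = +0.0359856
ΔP/P ≈ -0.259560 + 0.0359856 = -0.2235744
= -22.35744%.

-22.36%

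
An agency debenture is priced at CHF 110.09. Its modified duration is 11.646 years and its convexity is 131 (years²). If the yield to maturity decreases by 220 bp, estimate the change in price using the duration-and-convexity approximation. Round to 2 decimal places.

+CHF 31.70

Duration effect: -D_mod·Δy = -11.646 × (-0.022) = +0.256212
Convexity effect: ½·C·(Δy)² = 0.5 × 131 × (-0.022)² = +0.0317020
ΔP/P ≈ +0.256212 + 0.0317020 = +0.287914
ΔP ≈ 110.09 × (+0.287914) = +31.69645226.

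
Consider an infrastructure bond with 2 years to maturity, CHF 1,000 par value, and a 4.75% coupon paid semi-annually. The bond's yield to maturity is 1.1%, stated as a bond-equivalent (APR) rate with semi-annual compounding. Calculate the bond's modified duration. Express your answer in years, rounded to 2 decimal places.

1.92 years

Periodic yield y = 0.0055. First find Macaulay duration:
  t   CF        PV=CF/(1+0.0055)^t    t·PV
  1        23.75        23.6201        23.6201
  2        23.75        23.4909        46.9818
  3        23.75        23.3624        70.0872
  4     1,023.75     1,001.5338     4,006.1352
  Σ                  1,072.0072     4,146.8243
P = 1,072.0072; Macaulay duration = 4,146.8243 / 1,072.0072 = 3.86828 half-year periods = 1.93414 years.
Modified duration = D_Mac / (1 + y) = 1.93414 / 1.0055 = 1.92356 years.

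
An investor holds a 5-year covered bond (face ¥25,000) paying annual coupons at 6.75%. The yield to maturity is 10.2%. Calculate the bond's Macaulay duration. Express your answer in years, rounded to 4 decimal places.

4.3581 years

Periodic yield y = 0.102. Discount each cash flow and weight by its year:
  t   CF        PV=CF/(1+0.102)^t    t·PV
  1     1,687.50     1,531.3067     1,531.3067
  2     1,687.50     1,389.5705     2,779.1410
  3     1,687.50     1,260.9533     3,782.8599
  4     1,687.50     1,144.2407     4,576.9629
  5    26,687.50    16,421.0121    82,105.0603
  Σ                 21,747.0833    94,775.3308
Price P = Σ PV = 21,747.0833.
Macaulay duration = Σ(t·PV) / P = 94,775.3308 / 21,747.0833 = 4.35807 years.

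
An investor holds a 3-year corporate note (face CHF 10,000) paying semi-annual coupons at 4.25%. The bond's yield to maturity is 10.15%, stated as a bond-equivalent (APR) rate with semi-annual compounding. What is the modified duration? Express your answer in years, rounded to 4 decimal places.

Periodic yield y = 0.05075. First find Macaulay duration:
  t   CF        PV=CF/(1+0.05075)^t    t·PV
  1       212.50       202.2365       202.2365
  2       212.50       192.4687       384.9374
  3       212.50       183.1727       549.5181
  4       212.50       174.3257       697.3027
  5       212.50       165.9059       829.5297
  6    10,212.50     7,588.1460    45,528.8759
  Σ                  8,506.2555    48,192.4003
P = 8,506.2555; Macaulay duration = 48,192.4003 / 8,506.2555 = 5.66552 half-year periods = 2.83276 years.
Modified duration = D_Mac / (1 + y) = 2.83276 / 1.05075 = 2.69594 years.

2.6959 years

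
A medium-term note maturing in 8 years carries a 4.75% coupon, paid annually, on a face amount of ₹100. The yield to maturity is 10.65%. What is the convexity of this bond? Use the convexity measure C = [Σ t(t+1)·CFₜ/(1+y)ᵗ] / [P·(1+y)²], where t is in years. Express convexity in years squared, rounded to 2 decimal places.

45.04

With y = 0.1065:
  t   CF        PV=CF/(1+0.1065)^t    t·PV        t(t+1)·PV
  1         4.75         4.2928         4.2928           8.5856
  2         4.75         3.8796         7.7593          23.2778
  3         4.75         3.5062        10.5187          42.0747
  4         4.75         3.1687        12.6750          63.3750
  5         4.75         2.8638        14.3188          85.9128
  6         4.75         2.5881        15.5287         108.7012
  7         4.75         2.3390        16.3731         130.9850
  8       104.75        46.6168       372.9346       3,356.4114
  Σ                     69.2551       454.4010       3,819.3235
P = 69.2551.
Convexity = Σ t(t+1)·PV / [P·(1+y)²] = 3,819.3235 / (69.2551 × 1.224342) = 45.04344.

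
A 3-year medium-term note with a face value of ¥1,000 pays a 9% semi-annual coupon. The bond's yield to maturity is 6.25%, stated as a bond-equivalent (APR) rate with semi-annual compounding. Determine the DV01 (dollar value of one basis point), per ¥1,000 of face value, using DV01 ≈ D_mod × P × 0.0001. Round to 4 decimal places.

¥0.2820

Periodic yield y = 0.03125.
  t   CF        PV=CF/(1+0.03125)^t    t·PV
  1        45.00        43.6364        43.6364
  2        45.00        42.3140        84.6281
  3        45.00        41.0318       123.0954
  4        45.00        39.7884       159.1537
  5        45.00        38.5827       192.9135
  6     1,045.00       868.8254     5,212.9525
  Σ                  1,074.1788     5,816.3796
P = 1,074.1788; D_Mac = 5.41472 half-year periods = 2.70736 yrs; D_mod = 2.62532 yrs.
DV01 ≈ 2.62532 × 1,074.1788 × 0.0001 = 0.282006.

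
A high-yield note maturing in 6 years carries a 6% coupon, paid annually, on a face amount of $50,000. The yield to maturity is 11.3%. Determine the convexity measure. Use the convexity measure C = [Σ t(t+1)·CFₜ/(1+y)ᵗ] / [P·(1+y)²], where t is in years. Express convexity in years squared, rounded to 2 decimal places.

With y = 0.113:
  t   CF        PV=CF/(1+0.113)^t    t·PV        t(t+1)·PV
  1     3,000.00     2,695.4178     2,695.4178       5,390.8356
  2     3,000.00     2,421.7590     4,843.5180      14,530.5541
  3     3,000.00     2,175.8841     6,527.6523      26,110.6094
  4     3,000.00     1,954.9723     7,819.8890      39,099.4450
  5     3,000.00     1,756.4890     8,782.4450      52,694.6698
  6    53,000.00    27,880.7777   167,284.6662   1,170,992.6631
  Σ                 38,885.2999   197,953.5883   1,308,818.7770
P = 38,885.2999.
Convexity = Σ t(t+1)·PV / [P·(1+y)²] = 1,308,818.7770 / (38,885.2999 × 1.238769) = 27.17088.

27.17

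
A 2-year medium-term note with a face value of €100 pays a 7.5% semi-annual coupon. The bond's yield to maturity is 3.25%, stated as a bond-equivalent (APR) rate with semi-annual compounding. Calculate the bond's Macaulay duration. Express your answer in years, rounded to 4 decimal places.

Periodic yield y = 0.01625. Discount each cash flow and weight by its period:
  t   CF        PV=CF/(1+0.01625)^t    t·PV
  1         3.75         3.6900         3.6900
  2         3.75         3.6310         7.2621
  3         3.75         3.5730        10.7189
  4       103.75        97.2716       389.0862
  Σ                    108.1656       410.7572
Price P = Σ PV = 108.1656.
Macaulay duration = Σ(t·PV) / P = 410.7572 / 108.1656 = 3.79749 half-year periods.
In years: 3.79749 / 2 = 1.89874 years.

1.8987 years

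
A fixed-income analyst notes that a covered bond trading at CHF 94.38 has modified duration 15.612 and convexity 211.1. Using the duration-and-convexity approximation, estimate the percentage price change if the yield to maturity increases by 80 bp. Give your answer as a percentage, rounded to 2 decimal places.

-11.81%

Duration effect: -D_mod·Δy = -15.612 × (+0.008) = -0.124896
Convexity effect: ½·C·(Δy)² = 0.5 × 211.1 × (0.008)² = +0.0067552
ΔP/P ≈ -0.124896 + 0.0067552 = -0.1181408
= -11.81408%.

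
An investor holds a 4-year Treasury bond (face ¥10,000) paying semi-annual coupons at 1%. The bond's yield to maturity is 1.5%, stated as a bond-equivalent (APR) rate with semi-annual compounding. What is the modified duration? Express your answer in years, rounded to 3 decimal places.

Periodic yield y = 0.0075. First find Macaulay duration:
  t   CF        PV=CF/(1+0.0075)^t    t·PV
  1        50.00        49.6278        49.6278
  2        50.00        49.2584        98.5167
  3        50.00        48.8917       146.6750
  4        50.00        48.5277       194.1108
  5        50.00        48.1665       240.8323
  6        50.00        47.8079       286.8474
  7        50.00        47.4520       332.1641
  8    10,050.00     9,466.8528    75,734.8222
  Σ                  9,806.5847    77,083.5963
P = 9,806.5847; Macaulay duration = 77,083.5963 / 9,806.5847 = 7.86039 half-year periods = 3.93020 years.
Modified duration = D_Mac / (1 + y) = 3.93020 / 1.0075 = 3.90094 years.

3.901 years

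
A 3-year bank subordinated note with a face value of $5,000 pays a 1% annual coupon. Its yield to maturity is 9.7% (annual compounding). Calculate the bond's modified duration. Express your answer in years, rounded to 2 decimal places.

2.70 years

Periodic yield y = 0.097. First find Macaulay duration:
  t   CF        PV=CF/(1+0.097)^t    t·PV
  1        50.00        45.5789        45.5789
  2        50.00        41.5486        83.0973
  3     5,050.00     3,825.3528    11,476.0584
  Σ                  3,912.4803    11,604.7345
P = 3,912.4803; Macaulay duration = 11,604.7345 / 3,912.4803 = 2.96608 years.
Modified duration = D_Mac / (1 + y) = 2.96608 / 1.097 = 2.70381 years.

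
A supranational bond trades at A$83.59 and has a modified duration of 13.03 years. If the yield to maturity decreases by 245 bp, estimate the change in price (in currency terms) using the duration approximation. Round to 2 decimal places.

Duration approximation: ΔP/P ≈ -D_mod · Δy = -13.03 × (-0.0245) = +0.319235.
ΔP ≈ 83.59 × (+0.319235) = +26.68485365.

+A$26.68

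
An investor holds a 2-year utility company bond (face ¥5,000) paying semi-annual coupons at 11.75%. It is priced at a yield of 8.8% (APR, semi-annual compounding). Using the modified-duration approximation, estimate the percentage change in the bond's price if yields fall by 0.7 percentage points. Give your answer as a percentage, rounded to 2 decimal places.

Periodic yield y = 0.044. Modified duration first:
  t   CF        PV=CF/(1+0.044)^t    t·PV
  1       293.75       281.3697       281.3697
  2       293.75       269.5112       539.0225
  3       293.75       258.1525       774.4576
  4     5,293.75     4,456.1667    17,824.6670
  Σ                  5,265.2002    19,419.5168
P = 5,265.2002; D_Mac = 3.68828 half-year periods = 1.84414 yrs; D_mod = 1.84414/(1+0.044) = 1.76642 yrs.
ΔP/P ≈ -D_mod · Δy = -1.76642 × (-0.007) = +0.012365 = +1.2365%.

+1.24%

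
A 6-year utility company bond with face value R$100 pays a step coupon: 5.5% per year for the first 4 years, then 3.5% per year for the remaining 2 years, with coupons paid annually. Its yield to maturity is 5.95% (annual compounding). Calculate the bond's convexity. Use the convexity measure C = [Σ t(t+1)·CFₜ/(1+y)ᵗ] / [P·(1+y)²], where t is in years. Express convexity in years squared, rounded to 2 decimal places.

With y = 0.0595:
  t   CF        PV=CF/(1+0.0595)^t    t·PV        t(t+1)·PV
  1         5.50         5.1911         5.1911          10.3823
  2         5.50         4.8996         9.7992          29.3976
  3         5.50         4.6244        13.8733          55.4934
  4         5.50         4.3647        17.4590          87.2949
  5         3.50         2.6216        13.1079          78.6474
  6       103.50        73.1703       439.0215       3,073.1508
  Σ                     94.8718       498.4521       3,334.3664
P = 94.8718.
Convexity = Σ t(t+1)·PV / [P·(1+y)²] = 3,334.3664 / (94.8718 × 1.122540) = 31.30938.

31.31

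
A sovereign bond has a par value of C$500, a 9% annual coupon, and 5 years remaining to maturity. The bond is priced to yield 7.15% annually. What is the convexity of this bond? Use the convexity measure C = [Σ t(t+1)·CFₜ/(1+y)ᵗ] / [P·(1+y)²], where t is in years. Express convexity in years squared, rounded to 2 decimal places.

With y = 0.0715:
  t   CF        PV=CF/(1+0.0715)^t    t·PV        t(t+1)·PV
  1        45.00        41.9972        41.9972          83.9944
  2        45.00        39.1948        78.3895         235.1686
  3        45.00        36.5794       109.7381         438.9522
  4        45.00        34.1385       136.5538         682.7690
  5       545.00       385.8652     1,929.3261      11,575.9563
  Σ                    537.7750     2,296.0047      13,016.8406
P = 537.7750.
Convexity = Σ t(t+1)·PV / [P·(1+y)²] = 13,016.8406 / (537.7750 × 1.148112) = 21.08243.

21.08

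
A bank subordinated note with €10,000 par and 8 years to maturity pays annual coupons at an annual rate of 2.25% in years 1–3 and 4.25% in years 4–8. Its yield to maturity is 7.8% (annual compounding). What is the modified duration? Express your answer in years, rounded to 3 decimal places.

Periodic yield y = 0.078. First find Macaulay duration:
  t   CF        PV=CF/(1+0.078)^t    t·PV
  1       225.00       208.7199       208.7199
  2       225.00       193.6177       387.2353
  3       225.00       179.6082       538.8247
  4       425.00       314.7124     1,258.8497
  5       425.00       291.9410     1,459.7051
  6       425.00       270.8173     1,624.9037
  7       425.00       251.2220     1,758.5537
  8    10,425.00     5,716.4443    45,731.5545
  Σ                  7,427.0827    52,968.3466
P = 7,427.0827; Macaulay duration = 52,968.3466 / 7,427.0827 = 7.13178 years.
Modified duration = D_Mac / (1 + y) = 7.13178 / 1.078 = 6.61575 years.

6.616 years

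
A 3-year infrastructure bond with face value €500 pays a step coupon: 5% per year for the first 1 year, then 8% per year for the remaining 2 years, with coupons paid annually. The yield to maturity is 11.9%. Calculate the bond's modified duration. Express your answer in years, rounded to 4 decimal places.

Periodic yield y = 0.119. First find Macaulay duration:
  t   CF        PV=CF/(1+0.119)^t    t·PV
  1        25.00        22.3414        22.3414
  2        40.00        31.9448        63.8895
  3       540.00       385.3927     1,156.1781
  Σ                    439.6789     1,242.4091
P = 439.6789; Macaulay duration = 1,242.4091 / 439.6789 = 2.82572 years.
Modified duration = D_Mac / (1 + y) = 2.82572 / 1.119 = 2.52522 years.

2.5252 years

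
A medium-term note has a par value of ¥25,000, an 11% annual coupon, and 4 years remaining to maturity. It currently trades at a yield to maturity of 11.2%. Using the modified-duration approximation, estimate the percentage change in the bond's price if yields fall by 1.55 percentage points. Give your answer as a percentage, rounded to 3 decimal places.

Periodic yield y = 0.112. Modified duration first:
  t   CF        PV=CF/(1+0.112)^t    t·PV
  1     2,750.00     2,473.0216     2,473.0216
  2     2,750.00     2,223.9403     4,447.8805
  3     2,750.00     1,999.9463     5,999.8389
  4    27,750.00    18,148.6297    72,594.5186
  Σ                 24,845.5378    85,515.2596
P = 24,845.5378; D_Mac = 3.44188 yrs; D_mod = 3.44188/(1+0.112) = 3.09521 yrs.
ΔP/P ≈ -D_mod · Δy = -3.09521 × (-0.0155) = +0.047976 = +4.7976%.

+4.798%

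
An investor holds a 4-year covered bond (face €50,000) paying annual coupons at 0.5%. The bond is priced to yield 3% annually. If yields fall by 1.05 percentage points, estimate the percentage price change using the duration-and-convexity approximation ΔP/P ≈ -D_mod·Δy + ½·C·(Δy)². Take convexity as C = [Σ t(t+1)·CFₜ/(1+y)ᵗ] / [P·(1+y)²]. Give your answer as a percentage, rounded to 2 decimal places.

With y = 0.03:
  t   CF        PV=CF/(1+0.03)^t    t·PV        t(t+1)·PV
  1       250.00       242.7184       242.7184         485.4369
  2       250.00       235.6490       471.2980       1,413.8939
  3       250.00       228.7854       686.3562       2,745.4250
  4    50,250.00    44,646.4742   178,585.8966     892,929.4832
  Σ                 45,353.6270   179,986.2693     897,574.2389
P = 45,353.6270; D_Mac = 3.96851 yrs; D_mod = 3.85292 yrs; C = 18.65451.
Duration effect: -3.85292 × (-0.0105) = +0.040456
Convexity effect: 0.5 × 18.65451 × (-0.0105)² = +0.0010283
ΔP/P ≈ +0.040456 + 0.0010283 = +0.041484 = +4.1484%.

+4.15%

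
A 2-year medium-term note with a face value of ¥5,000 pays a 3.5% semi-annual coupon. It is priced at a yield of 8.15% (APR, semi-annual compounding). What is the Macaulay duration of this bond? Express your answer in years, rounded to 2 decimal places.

1.95 years

Periodic yield y = 0.04075. Discount each cash flow and weight by its period:
  t   CF        PV=CF/(1+0.04075)^t    t·PV
  1        87.50        84.0740        84.0740
  2        87.50        80.7821       161.5642
  3        87.50        77.6191       232.8574
  4     5,087.50     4,336.2942    17,345.1770
  Σ                  4,578.7695    17,823.6726
Price P = Σ PV = 4,578.7695.
Macaulay duration = Σ(t·PV) / P = 17,823.6726 / 4,578.7695 = 3.89268 half-year periods.
In years: 3.89268 / 2 = 1.94634 years.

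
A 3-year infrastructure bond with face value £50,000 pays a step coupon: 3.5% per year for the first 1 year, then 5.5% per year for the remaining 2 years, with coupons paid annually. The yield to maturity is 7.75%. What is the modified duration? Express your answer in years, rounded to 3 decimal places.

2.671 years

Periodic yield y = 0.0775. First find Macaulay duration:
  t   CF        PV=CF/(1+0.0775)^t    t·PV
  1     1,750.00     1,624.1299     1,624.1299
  2     2,750.00     2,368.6350     4,737.2699
  3    52,750.00    42,166.7984   126,500.3952
  Σ                 46,159.5633   132,861.7950
P = 46,159.5633; Macaulay duration = 132,861.7950 / 46,159.5633 = 2.87832 years.
Modified duration = D_Mac / (1 + y) = 2.87832 / 1.0775 = 2.67129 years.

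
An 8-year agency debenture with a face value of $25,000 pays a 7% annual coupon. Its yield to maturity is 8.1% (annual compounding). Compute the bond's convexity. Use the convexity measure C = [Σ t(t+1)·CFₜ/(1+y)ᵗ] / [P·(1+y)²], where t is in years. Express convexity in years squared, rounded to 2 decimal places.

44.78

With y = 0.081:
  t   CF        PV=CF/(1+0.081)^t    t·PV        t(t+1)·PV
  1     1,750.00     1,618.8714     1,618.8714       3,237.7428
  2     1,750.00     1,497.5684     2,995.1368       8,985.4103
  3     1,750.00     1,385.3547     4,156.0640      16,624.2558
  4     1,750.00     1,281.5492     5,126.1967      25,630.9834
  5     1,750.00     1,185.5219     5,927.6095      35,565.6568
  6     1,750.00     1,096.6900     6,580.1400      46,060.9802
  7     1,750.00     1,014.5143     7,101.6004      56,812.8032
  8    26,750.00    14,345.5841   114,764.6725   1,032,882.0526
  Σ                 23,425.6539   148,270.2912   1,225,799.8850
P = 23,425.6539.
Convexity = Σ t(t+1)·PV / [P·(1+y)²] = 1,225,799.8850 / (23,425.6539 × 1.168561) = 44.77921.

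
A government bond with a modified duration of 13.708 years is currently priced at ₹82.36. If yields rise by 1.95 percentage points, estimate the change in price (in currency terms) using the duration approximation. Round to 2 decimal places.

Duration approximation: ΔP/P ≈ -D_mod · Δy = -13.708 × (+0.0195) = -0.267306.
ΔP ≈ 82.36 × (-0.267306) = -22.01532216.

-₹22.02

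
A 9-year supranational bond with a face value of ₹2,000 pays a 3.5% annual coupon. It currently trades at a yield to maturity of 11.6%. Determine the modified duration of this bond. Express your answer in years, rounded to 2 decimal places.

6.64 years

Periodic yield y = 0.116. First find Macaulay duration:
  t   CF        PV=CF/(1+0.116)^t    t·PV
  1        70.00        62.7240        62.7240
  2        70.00        56.2043       112.4086
  3        70.00        50.3623       151.0869
  4        70.00        45.1275       180.5100
  5        70.00        40.4368       202.1841
  6        70.00        36.2337       217.4023
  7        70.00        32.4675       227.2724
  8        70.00        29.0927       232.7418
  9     2,070.00       770.8903     6,938.0129
  Σ                  1,123.5392     8,324.3431
P = 1,123.5392; Macaulay duration = 8,324.3431 / 1,123.5392 = 7.40904 years.
Modified duration = D_Mac / (1 + y) = 7.40904 / 1.116 = 6.63892 years.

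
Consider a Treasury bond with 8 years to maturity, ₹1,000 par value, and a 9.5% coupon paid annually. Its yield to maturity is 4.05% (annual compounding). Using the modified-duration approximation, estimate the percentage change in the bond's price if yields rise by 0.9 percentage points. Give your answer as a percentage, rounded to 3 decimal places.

Periodic yield y = 0.0405. Modified duration first:
  t   CF        PV=CF/(1+0.0405)^t    t·PV
  1        95.00        91.3023        91.3023
  2        95.00        87.7484       175.4969
  3        95.00        84.3330       252.9989
  4        95.00        81.0504       324.2017
  5        95.00        77.8956       389.4782
  6        95.00        74.8637       449.1820
  7        95.00        71.9497       503.6479
  8     1,095.00       797.0351     6,376.2807
  Σ                  1,366.1782     8,562.5886
P = 1,366.1782; D_Mac = 6.26755 yrs; D_mod = 6.26755/(1+0.0405) = 6.02359 yrs.
ΔP/P ≈ -D_mod · Δy = -6.02359 × (+0.009) = -0.054212 = -5.4212%.

-5.421%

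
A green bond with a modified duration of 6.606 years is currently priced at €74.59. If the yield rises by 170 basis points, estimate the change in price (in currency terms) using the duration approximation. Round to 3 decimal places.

-€8.377

Duration approximation: ΔP/P ≈ -D_mod · Δy = -6.606 × (+0.017) = -0.112302.
ΔP ≈ 74.59 × (-0.112302) = -8.37660618.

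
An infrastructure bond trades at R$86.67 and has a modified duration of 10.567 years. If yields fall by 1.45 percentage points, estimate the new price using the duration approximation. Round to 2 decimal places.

R$99.95

Duration approximation: ΔP/P ≈ -D_mod · Δy = -10.567 × (-0.0145) = +0.1532215.
New price ≈ 86.67 × (1 + 0.1532215) = 99.949707405.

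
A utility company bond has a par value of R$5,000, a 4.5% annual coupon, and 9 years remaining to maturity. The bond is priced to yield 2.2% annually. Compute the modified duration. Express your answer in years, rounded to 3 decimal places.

7.562 years

Periodic yield y = 0.022. First find Macaulay duration:
  t   CF        PV=CF/(1+0.022)^t    t·PV
  1       225.00       220.1566       220.1566
  2       225.00       215.4174       430.8347
  3       225.00       210.7802       632.3406
  4       225.00       206.2429       824.9715
  5       225.00       201.8032     1,009.0160
  6       225.00       197.4591     1,184.7546
  7       225.00       193.2085     1,352.4596
  8       225.00       189.0494     1,512.3954
  9     5,225.00     4,295.6435    38,660.7916
  Σ                  5,929.7607    45,827.7205
P = 5,929.7607; Macaulay duration = 45,827.7205 / 5,929.7607 = 7.72843 years.
Modified duration = D_Mac / (1 + y) = 7.72843 / 1.022 = 7.56206 years.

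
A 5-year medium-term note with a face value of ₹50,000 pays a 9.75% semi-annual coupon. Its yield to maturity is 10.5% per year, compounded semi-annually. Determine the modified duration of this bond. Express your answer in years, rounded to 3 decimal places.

Periodic yield y = 0.0525. First find Macaulay duration:
  t   CF        PV=CF/(1+0.0525)^t    t·PV
  1     2,437.50     2,315.9145     2,315.9145
  2     2,437.50     2,200.3938     4,400.7876
  3     2,437.50     2,090.6355     6,271.9064
  4     2,437.50     1,986.3520     7,945.4079
  5     2,437.50     1,887.2703     9,436.3514
  6     2,437.50     1,793.1309    10,758.7855
  7     2,437.50     1,703.6873    11,925.8113
  8     2,437.50     1,618.7053    12,949.6424
  9     2,437.50     1,537.9623    13,841.6605
  10   52,437.50    31,435.5406   314,355.4058
  Σ                 48,569.5924   394,201.6733
P = 48,569.5924; Macaulay duration = 394,201.6733 / 48,569.5924 = 8.11622 half-year periods = 4.05811 years.
Modified duration = D_Mac / (1 + y) = 4.05811 / 1.0525 = 3.85569 years.

3.856 years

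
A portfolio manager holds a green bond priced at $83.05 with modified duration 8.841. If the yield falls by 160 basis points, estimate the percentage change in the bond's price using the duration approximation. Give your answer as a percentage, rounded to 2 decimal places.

Duration approximation: ΔP/P ≈ -D_mod · Δy = -8.841 × (-0.016) = +0.141456.
As a percentage: +14.1456%.

+14.15%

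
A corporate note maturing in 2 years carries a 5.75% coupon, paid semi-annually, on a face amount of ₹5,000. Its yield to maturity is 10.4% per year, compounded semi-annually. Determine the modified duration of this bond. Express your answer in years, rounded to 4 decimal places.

1.8190 years

Periodic yield y = 0.052. First find Macaulay duration:
  t   CF        PV=CF/(1+0.052)^t    t·PV
  1       143.75       136.6445       136.6445
  2       143.75       129.8902       259.7804
  3       143.75       123.4698       370.4093
  4     5,143.75     4,199.6867    16,798.7468
  Σ                  4,589.6912    17,565.5810
P = 4,589.6912; Macaulay duration = 17,565.5810 / 4,589.6912 = 3.82718 half-year periods = 1.91359 years.
Modified duration = D_Mac / (1 + y) = 1.91359 / 1.052 = 1.81900 years.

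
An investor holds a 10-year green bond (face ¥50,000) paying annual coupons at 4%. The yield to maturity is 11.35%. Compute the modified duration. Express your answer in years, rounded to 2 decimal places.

Periodic yield y = 0.1135. First find Macaulay duration:
  t   CF        PV=CF/(1+0.1135)^t    t·PV
  1     2,000.00     1,796.1383     1,796.1383
  2     2,000.00     1,613.0564     3,226.1128
  3     2,000.00     1,448.6362     4,345.9086
  4     2,000.00     1,300.9755     5,203.9019
  5     2,000.00     1,168.3659     5,841.8297
  6     2,000.00     1,049.2734     6,295.6405
  7     2,000.00       942.3201     6,596.2406
  8     2,000.00       846.2686     6,770.1488
  9     2,000.00       760.0077     6,840.0695
  10   52,000.00    17,746.0267   177,460.2667
  Σ                 28,671.0688   224,376.2573
P = 28,671.0688; Macaulay duration = 224,376.2573 / 28,671.0688 = 7.82588 years.
Modified duration = D_Mac / (1 + y) = 7.82588 / 1.1135 = 7.02818 years.

7.03 years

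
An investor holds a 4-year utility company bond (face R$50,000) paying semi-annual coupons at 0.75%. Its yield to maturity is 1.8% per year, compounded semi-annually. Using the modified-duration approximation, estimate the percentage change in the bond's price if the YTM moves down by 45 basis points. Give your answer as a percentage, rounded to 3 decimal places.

Periodic yield y = 0.009. Modified duration first:
  t   CF        PV=CF/(1+0.009)^t    t·PV
  1       187.50       185.8276       185.8276
  2       187.50       184.1700       368.3400
  3       187.50       182.5273       547.5818
  4       187.50       180.8992       723.5967
  5       187.50       179.2856       896.4281
  6       187.50       177.6864     1,066.1186
  7       187.50       176.1015     1,232.7107
  8    50,187.50    46,716.0627   373,728.5017
  Σ                 47,982.5603   378,749.1052
P = 47,982.5603; D_Mac = 7.89347 half-year periods = 3.94674 yrs; D_mod = 3.94674/(1+0.009) = 3.91153 yrs.
ΔP/P ≈ -D_mod · Δy = -3.91153 × (-0.0045) = +0.017602 = +1.7602%.

+1.760%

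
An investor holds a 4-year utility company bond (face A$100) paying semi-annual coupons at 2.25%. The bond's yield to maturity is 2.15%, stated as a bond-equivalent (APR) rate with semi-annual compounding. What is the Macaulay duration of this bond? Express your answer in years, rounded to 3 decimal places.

Periodic yield y = 0.01075. Discount each cash flow and weight by its period:
  t   CF        PV=CF/(1+0.01075)^t    t·PV
  1        1.125         1.1130         1.1130
  2        1.125         1.1012         2.2024
  3        1.125         1.0895         3.2685
  4        1.125         1.0779         4.3116
  5        1.125         1.0664         5.3322
  6        1.125         1.0551         6.3305
  7        1.125         1.0439         7.3071
  8      101.125        92.8343       742.6745
  Σ                    100.3813       772.5398
Price P = Σ PV = 100.3813.
Macaulay duration = Σ(t·PV) / P = 772.5398 / 100.3813 = 7.69605 half-year periods.
In years: 7.69605 / 2 = 3.84803 years.

3.848 years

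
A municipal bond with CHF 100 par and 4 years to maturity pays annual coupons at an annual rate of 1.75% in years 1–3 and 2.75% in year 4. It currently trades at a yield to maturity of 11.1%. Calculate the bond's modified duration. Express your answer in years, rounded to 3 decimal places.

3.489 years

Periodic yield y = 0.111. First find Macaulay duration:
  t   CF        PV=CF/(1+0.111)^t    t·PV
  1         1.75         1.5752         1.5752
  2         1.75         1.4178         2.8356
  3         1.75         1.2761         3.8284
  4       102.75        67.4412       269.7650
  Σ                     71.7103       278.0041
P = 71.7103; Macaulay duration = 278.0041 / 71.7103 = 3.87677 years.
Modified duration = D_Mac / (1 + y) = 3.87677 / 1.111 = 3.48944 years.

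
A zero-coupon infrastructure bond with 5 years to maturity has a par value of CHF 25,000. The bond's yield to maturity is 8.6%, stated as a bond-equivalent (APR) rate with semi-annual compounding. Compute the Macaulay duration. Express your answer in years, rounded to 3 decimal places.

A zero-coupon bond has a single cash flow at maturity, so its Macaulay duration equals its maturity: 5 years.
(Equivalently: 10 semi-annual periods ÷ 2 = 5 years.)

5.000 years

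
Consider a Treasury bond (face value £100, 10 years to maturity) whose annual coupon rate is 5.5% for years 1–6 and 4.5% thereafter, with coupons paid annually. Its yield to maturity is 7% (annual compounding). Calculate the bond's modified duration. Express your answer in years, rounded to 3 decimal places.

Periodic yield y = 0.07. First find Macaulay duration:
  t   CF        PV=CF/(1+0.07)^t    t·PV
  1         5.50         5.1402         5.1402
  2         5.50         4.8039         9.6078
  3         5.50         4.4896        13.4689
  4         5.50         4.1959        16.7837
  5         5.50         3.9214        19.6071
  6         5.50         3.6649        21.9893
  7         4.50         2.8024        19.6166
  8         4.50         2.6190        20.9523
  9         4.50         2.4477        22.0293
  10      104.50        53.1225       531.2250
  Σ                     87.2076       680.4203
P = 87.2076; Macaulay duration = 680.4203 / 87.2076 = 7.80231 years.
Modified duration = D_Mac / (1 + y) = 7.80231 / 1.07 = 7.29188 years.

7.292 years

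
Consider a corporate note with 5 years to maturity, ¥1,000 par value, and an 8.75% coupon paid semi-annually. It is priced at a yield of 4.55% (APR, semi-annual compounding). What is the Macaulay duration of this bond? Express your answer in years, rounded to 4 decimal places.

Periodic yield y = 0.02275. Discount each cash flow and weight by its period:
  t   CF        PV=CF/(1+0.02275)^t    t·PV
  1        43.75        42.7768        42.7768
  2        43.75        41.8253        83.6506
  3        43.75        40.8949       122.6848
  4        43.75        39.9853       159.9411
  5        43.75        39.0958       195.4792
  6        43.75        38.2262       229.3572
  7        43.75        37.3759       261.6313
  8        43.75        36.5445       292.3561
  9        43.75        35.7316       321.5845
  10    1,043.75       833.4923     8,334.9233
  Σ                  1,185.9487    10,044.3850
Price P = Σ PV = 1,185.9487.
Macaulay duration = Σ(t·PV) / P = 10,044.3850 / 1,185.9487 = 8.46949 half-year periods.
In years: 8.46949 / 2 = 4.23475 years.

4.2347 years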